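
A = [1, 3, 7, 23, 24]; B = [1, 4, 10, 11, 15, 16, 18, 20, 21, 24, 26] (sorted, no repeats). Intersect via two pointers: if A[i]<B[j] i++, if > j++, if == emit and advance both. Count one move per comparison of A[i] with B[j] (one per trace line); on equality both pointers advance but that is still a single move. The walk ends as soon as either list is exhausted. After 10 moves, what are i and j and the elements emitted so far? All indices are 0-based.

i=0 j=0: 1==1 emit, i++,j++
i=1 j=1: 3<4, i++
i=2 j=1: 7>4, j++
i=2 j=2: 7<10, i++
i=3 j=2: 23>10, j++
i=3 j=3: 23>11, j++
i=3 j=4: 23>15, j++
i=3 j=5: 23>16, j++
i=3 j=6: 23>18, j++
i=3 j=7: 23>20, j++

i=3, j=8, emitted=[1]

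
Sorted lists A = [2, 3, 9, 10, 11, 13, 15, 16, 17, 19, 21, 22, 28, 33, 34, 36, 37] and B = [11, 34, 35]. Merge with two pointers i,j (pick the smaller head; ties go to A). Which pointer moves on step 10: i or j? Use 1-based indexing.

i=1 j=1: A[i]=2<=B[j]=11 take 2, i++
i=2 j=1: A[i]=3<=B[j]=11 take 3, i++
i=3 j=1: A[i]=9<=B[j]=11 take 9, i++
i=4 j=1: A[i]=10<=B[j]=11 take 10, i++
i=5 j=1: A[i]=11<=B[j]=11 take 11, i++
i=6 j=1: A[i]=13>B[j]=11 take 11, j++
i=6 j=2: A[i]=13<=B[j]=34 take 13, i++
i=7 j=2: A[i]=15<=B[j]=34 take 15, i++
i=8 j=2: A[i]=16<=B[j]=34 take 16, i++
i=9 j=2: A[i]=17<=B[j]=34 take 17, i++

i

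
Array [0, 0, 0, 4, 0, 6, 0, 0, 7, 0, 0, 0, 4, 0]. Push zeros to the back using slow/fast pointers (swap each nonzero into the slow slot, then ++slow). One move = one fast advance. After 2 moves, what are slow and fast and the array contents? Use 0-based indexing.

slow=0 fast=0: a[fast]=0, fast++
slow=0 fast=1: a[fast]=0, fast++

slow=0, fast=2, a=[0, 0, 0, 4, 0, 6, 0, 0, 7, 0, 0, 0, 4, 0]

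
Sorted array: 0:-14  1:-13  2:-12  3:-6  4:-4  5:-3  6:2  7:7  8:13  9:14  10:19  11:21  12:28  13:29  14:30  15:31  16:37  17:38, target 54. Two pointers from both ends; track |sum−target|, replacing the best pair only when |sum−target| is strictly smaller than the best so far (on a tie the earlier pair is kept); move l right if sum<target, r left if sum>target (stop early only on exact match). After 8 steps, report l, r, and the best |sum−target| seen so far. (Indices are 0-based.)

l=0 r=17: -14+38=24 d=30 *, l++
l=1 r=17: -13+38=25 d=29 *, l++
l=2 r=17: -12+38=26 d=28 *, l++
l=3 r=17: -6+38=32 d=22 *, l++
l=4 r=17: -4+38=34 d=20 *, l++
l=5 r=17: -3+38=35 d=19 *, l++
l=6 r=17: 2+38=40 d=14 *, l++
l=7 r=17: 7+38=45 d=9 *, l++

l=8, r=17, best |Δ|=9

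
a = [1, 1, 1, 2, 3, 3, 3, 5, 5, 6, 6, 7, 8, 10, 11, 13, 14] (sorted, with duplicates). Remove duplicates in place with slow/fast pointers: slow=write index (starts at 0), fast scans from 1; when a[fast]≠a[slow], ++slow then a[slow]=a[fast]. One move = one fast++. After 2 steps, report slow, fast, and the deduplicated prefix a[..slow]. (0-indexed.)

(s=0,f=1) a[fast]=1=a[slow] dup → fast++
(s=0,f=2) a[fast]=1=a[slow] dup → fast++

slow=0, fast=3, prefix=[1]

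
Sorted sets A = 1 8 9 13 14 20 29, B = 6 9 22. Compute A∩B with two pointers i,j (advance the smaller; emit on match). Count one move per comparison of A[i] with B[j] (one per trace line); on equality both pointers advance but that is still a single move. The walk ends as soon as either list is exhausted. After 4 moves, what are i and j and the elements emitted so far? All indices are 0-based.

[i=0,j=0] 1<6 → i++
[i=1,j=0] 8>6 → j++
[i=1,j=1] 8<9 → i++
[i=2,j=1] 9==9 emit → i++,j++

i=3, j=2, emitted=[9]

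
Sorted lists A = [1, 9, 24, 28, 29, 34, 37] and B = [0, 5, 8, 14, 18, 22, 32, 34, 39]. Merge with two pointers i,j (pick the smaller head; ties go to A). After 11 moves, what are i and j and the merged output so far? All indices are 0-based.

i=0 j=0: A[i]=1>B[j]=0 take 0, j++
i=0 j=1: A[i]=1<=B[j]=5 take 1, i++
i=1 j=1: A[i]=9>B[j]=5 take 5, j++
i=1 j=2: A[i]=9>B[j]=8 take 8, j++
i=1 j=3: A[i]=9<=B[j]=14 take 9, i++
i=2 j=3: A[i]=24>B[j]=14 take 14, j++
i=2 j=4: A[i]=24>B[j]=18 take 18, j++
i=2 j=5: A[i]=24>B[j]=22 take 22, j++
i=2 j=6: A[i]=24<=B[j]=32 take 24, i++
i=3 j=6: A[i]=28<=B[j]=32 take 28, i++
i=4 j=6: A[i]=29<=B[j]=32 take 29, i++

i=5, j=6, merged so far=[0, 1, 5, 8, 9, 14, 18, 22, 24, 28, 29]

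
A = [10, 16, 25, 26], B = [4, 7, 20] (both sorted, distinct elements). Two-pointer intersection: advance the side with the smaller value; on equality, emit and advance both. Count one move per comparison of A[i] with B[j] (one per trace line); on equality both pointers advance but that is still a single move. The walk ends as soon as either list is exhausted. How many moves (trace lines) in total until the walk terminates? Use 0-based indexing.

[i=0,j=0] 10>4 → j++
[i=0,j=1] 10>7 → j++
[i=0,j=2] 10<20 → i++
[i=1,j=2] 16<20 → i++
[i=2,j=2] 25>20 → j++

5 moves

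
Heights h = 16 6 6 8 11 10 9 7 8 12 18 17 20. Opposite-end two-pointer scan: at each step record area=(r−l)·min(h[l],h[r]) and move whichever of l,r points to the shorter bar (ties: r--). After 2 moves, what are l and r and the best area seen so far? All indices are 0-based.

[0,12] min(16,20)*12=192 best=192 * → l++
[1,12] min(6,20)*11=66 best=192 → l++

l=2, r=12, best area=192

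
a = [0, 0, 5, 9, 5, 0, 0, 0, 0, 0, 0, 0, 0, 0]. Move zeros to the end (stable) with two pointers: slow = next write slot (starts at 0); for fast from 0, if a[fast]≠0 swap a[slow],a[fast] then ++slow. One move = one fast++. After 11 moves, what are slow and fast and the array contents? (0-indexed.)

slow=0 fast=0: a[fast]=0, fast++
slow=0 fast=1: a[fast]=0, fast++
slow=0 fast=2: a[fast]=5≠0 swap→a[0]=5, slow++,fast++
slow=1 fast=3: a[fast]=9≠0 swap→a[1]=9, slow++,fast++
slow=2 fast=4: a[fast]=5≠0 swap→a[2]=5, slow++,fast++
slow=3 fast=5: a[fast]=0, fast++
slow=3 fast=6: a[fast]=0, fast++
slow=3 fast=7: a[fast]=0, fast++
slow=3 fast=8: a[fast]=0, fast++
slow=3 fast=9: a[fast]=0, fast++
slow=3 fast=10: a[fast]=0, fast++

slow=3, fast=11, a=[5, 9, 5, 0, 0, 0, 0, 0, 0, 0, 0, 0, 0, 0]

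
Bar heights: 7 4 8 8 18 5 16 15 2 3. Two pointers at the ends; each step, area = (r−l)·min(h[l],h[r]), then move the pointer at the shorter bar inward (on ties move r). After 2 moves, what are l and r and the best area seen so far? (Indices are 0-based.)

l=0, r=7, best area=27

[0,9] min(7,3)*9=27 best=27 * → r--
[0,8] min(7,2)*8=16 best=27 → r--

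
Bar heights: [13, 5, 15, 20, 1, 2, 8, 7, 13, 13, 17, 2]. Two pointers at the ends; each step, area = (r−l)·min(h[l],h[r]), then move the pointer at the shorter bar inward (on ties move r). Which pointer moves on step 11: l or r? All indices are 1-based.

r

[1,12] min(13,2)*11=22 best=22 * → r--
[1,11] min(13,17)*10=130 best=130 * → l++
[2,11] min(5,17)*9=45 best=130 → l++
[3,11] min(15,17)*8=120 best=130 → l++
[4,11] min(20,17)*7=119 best=130 → r--
[4,10] min(20,13)*6=78 best=130 → r--
[4,9] min(20,13)*5=65 best=130 → r--
[4,8] min(20,7)*4=28 best=130 → r--
[4,7] min(20,8)*3=24 best=130 → r--
[4,6] min(20,2)*2=4 best=130 → r--
[4,5] min(20,1)*1=1 best=130 → r--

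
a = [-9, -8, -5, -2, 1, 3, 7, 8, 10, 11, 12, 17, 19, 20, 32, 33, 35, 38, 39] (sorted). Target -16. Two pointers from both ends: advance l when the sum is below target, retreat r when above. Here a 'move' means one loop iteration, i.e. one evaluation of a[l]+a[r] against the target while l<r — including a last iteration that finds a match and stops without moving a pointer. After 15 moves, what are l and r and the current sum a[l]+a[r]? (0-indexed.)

l=0, r=3, sum=-11

[0,18] -9+39=30 >-16 → r--
[0,17] -9+38=29 >-16 → r--
[0,16] -9+35=26 >-16 → r--
[0,15] -9+33=24 >-16 → r--
[0,14] -9+32=23 >-16 → r--
[0,13] -9+20=11 >-16 → r--
[0,12] -9+19=10 >-16 → r--
[0,11] -9+17=8 >-16 → r--
[0,10] -9+12=3 >-16 → r--
[0,9] -9+11=2 >-16 → r--
[0,8] -9+10=1 >-16 → r--
[0,7] -9+8=-1 >-16 → r--
[0,6] -9+7=-2 >-16 → r--
[0,5] -9+3=-6 >-16 → r--
[0,4] -9+1=-8 >-16 → r--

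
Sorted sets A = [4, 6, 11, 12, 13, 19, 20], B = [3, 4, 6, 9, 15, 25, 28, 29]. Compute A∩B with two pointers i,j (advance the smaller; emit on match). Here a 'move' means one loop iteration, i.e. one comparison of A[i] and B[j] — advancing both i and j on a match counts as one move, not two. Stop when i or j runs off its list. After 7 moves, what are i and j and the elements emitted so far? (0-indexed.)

i=5, j=4, emitted=[4, 6]

i=0 j=0: 4>3, j++
i=0 j=1: 4==4 emit, i++,j++
i=1 j=2: 6==6 emit, i++,j++
i=2 j=3: 11>9, j++
i=2 j=4: 11<15, i++
i=3 j=4: 12<15, i++
i=4 j=4: 13<15, i++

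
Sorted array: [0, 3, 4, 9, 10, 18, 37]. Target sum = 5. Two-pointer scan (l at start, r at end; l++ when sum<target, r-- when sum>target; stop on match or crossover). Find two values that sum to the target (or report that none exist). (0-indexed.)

[0,6] 0+37=37 >5 → r--
[0,5] 0+18=18 >5 → r--
[0,4] 0+10=10 >5 → r--
[0,3] 0+9=9 >5 → r--
[0,2] 0+4=4 <5 → l++
[1,2] 3+4=7 >5 → r--

no pair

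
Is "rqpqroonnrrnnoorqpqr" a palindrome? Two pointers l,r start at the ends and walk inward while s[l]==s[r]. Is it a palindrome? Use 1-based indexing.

[1,20] 'r'=='r' → l++,r--
[2,19] 'q'=='q' → l++,r--
[3,18] 'p'=='p' → l++,r--
[4,17] 'q'=='q' → l++,r--
[5,16] 'r'=='r' → l++,r--
[6,15] 'o'=='o' → l++,r--
[7,14] 'o'=='o' → l++,r--
[8,13] 'n'=='n' → l++,r--
[9,12] 'n'=='n' → l++,r--
[10,11] 'r'=='r' → l++,r--

palindrome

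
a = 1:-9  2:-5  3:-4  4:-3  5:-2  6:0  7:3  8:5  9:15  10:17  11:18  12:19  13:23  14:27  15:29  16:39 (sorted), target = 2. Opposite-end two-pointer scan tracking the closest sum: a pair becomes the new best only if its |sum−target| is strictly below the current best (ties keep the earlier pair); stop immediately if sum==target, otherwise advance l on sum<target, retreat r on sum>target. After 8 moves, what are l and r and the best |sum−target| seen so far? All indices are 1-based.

l=1, r=8, best |Δ|=4

[1,16] -9+39=30 d=28 * → r--
[1,15] -9+29=20 d=18 * → r--
[1,14] -9+27=18 d=16 * → r--
[1,13] -9+23=14 d=12 * → r--
[1,12] -9+19=10 d=8 * → r--
[1,11] -9+18=9 d=7 * → r--
[1,10] -9+17=8 d=6 * → r--
[1,9] -9+15=6 d=4 * → r--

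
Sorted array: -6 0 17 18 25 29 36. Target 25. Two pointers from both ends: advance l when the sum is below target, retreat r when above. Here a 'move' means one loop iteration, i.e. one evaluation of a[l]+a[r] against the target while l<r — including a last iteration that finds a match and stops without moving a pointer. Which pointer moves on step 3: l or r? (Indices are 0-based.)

[0,6] -6+36=30 >25 → r--
[0,5] -6+29=23 <25 → l++
[1,5] 0+29=29 >25 → r--

r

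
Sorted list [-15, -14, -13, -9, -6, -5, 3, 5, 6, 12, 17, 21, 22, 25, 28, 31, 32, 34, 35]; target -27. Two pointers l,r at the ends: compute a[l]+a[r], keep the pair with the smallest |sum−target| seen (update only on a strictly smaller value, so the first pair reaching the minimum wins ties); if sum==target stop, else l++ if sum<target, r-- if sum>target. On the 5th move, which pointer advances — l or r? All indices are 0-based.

r

l=0 r=18: -15+35=20 d=47 *, r--
l=0 r=17: -15+34=19 d=46 *, r--
l=0 r=16: -15+32=17 d=44 *, r--
l=0 r=15: -15+31=16 d=43 *, r--
l=0 r=14: -15+28=13 d=40 *, r--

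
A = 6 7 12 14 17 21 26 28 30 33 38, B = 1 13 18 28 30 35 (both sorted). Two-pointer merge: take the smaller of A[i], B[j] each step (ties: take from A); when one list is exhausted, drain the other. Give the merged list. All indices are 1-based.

[1, 6, 7, 12, 13, 14, 17, 18, 21, 26, 28, 28, 30, 30, 33, 35, 38]

[i=1,j=1] A[i]=6>B[j]=1 take 1 → j++
[i=1,j=2] A[i]=6<=B[j]=13 take 6 → i++
[i=2,j=2] A[i]=7<=B[j]=13 take 7 → i++
[i=3,j=2] A[i]=12<=B[j]=13 take 12 → i++
[i=4,j=2] A[i]=14>B[j]=13 take 13 → j++
[i=4,j=3] A[i]=14<=B[j]=18 take 14 → i++
[i=5,j=3] A[i]=17<=B[j]=18 take 17 → i++
[i=6,j=3] A[i]=21>B[j]=18 take 18 → j++
[i=6,j=4] A[i]=21<=B[j]=28 take 21 → i++
[i=7,j=4] A[i]=26<=B[j]=28 take 26 → i++
[i=8,j=4] A[i]=28<=B[j]=28 take 28 → i++
[i=9,j=4] A[i]=30>B[j]=28 take 28 → j++
[i=9,j=5] A[i]=30<=B[j]=30 take 30 → i++
[i=10,j=5] A[i]=33>B[j]=30 take 30 → j++
[i=10,j=6] A[i]=33<=B[j]=35 take 33 → i++
[i=11,j=6] A[i]=38>B[j]=35 take 35 → j++
[i=11,j=7] B done, take A[i]=38 → i++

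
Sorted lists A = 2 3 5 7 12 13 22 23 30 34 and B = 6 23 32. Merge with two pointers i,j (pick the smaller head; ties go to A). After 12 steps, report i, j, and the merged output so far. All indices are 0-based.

i=9, j=3, merged so far=[2, 3, 5, 6, 7, 12, 13, 22, 23, 23, 30, 32]

i=0 j=0: A[i]=2<=B[j]=6 take 2, i++
i=1 j=0: A[i]=3<=B[j]=6 take 3, i++
i=2 j=0: A[i]=5<=B[j]=6 take 5, i++
i=3 j=0: A[i]=7>B[j]=6 take 6, j++
i=3 j=1: A[i]=7<=B[j]=23 take 7, i++
i=4 j=1: A[i]=12<=B[j]=23 take 12, i++
i=5 j=1: A[i]=13<=B[j]=23 take 13, i++
i=6 j=1: A[i]=22<=B[j]=23 take 22, i++
i=7 j=1: A[i]=23<=B[j]=23 take 23, i++
i=8 j=1: A[i]=30>B[j]=23 take 23, j++
i=8 j=2: A[i]=30<=B[j]=32 take 30, i++
i=9 j=2: A[i]=34>B[j]=32 take 32, j++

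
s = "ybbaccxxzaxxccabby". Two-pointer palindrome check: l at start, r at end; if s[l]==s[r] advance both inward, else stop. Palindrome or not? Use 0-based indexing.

not a palindrome (mismatch at 8,9)

l=0 r=17: 'y'=='y', l++,r--
l=1 r=16: 'b'=='b', l++,r--
l=2 r=15: 'b'=='b', l++,r--
l=3 r=14: 'a'=='a', l++,r--
l=4 r=13: 'c'=='c', l++,r--
l=5 r=12: 'c'=='c', l++,r--
l=6 r=11: 'x'=='x', l++,r--
l=7 r=10: 'x'=='x', l++,r--
l=8 r=9: 'z'!='a', stop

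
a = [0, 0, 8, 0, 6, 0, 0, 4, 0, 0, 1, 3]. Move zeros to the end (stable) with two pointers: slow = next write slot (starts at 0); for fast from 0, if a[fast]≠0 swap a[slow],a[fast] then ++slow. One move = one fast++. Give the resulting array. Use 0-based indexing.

(s=0,f=0) a[fast]=0 → fast++
(s=0,f=1) a[fast]=0 → fast++
(s=0,f=2) a[fast]=8≠0 swap→a[0]=8 → slow++,fast++
(s=1,f=3) a[fast]=0 → fast++
(s=1,f=4) a[fast]=6≠0 swap→a[1]=6 → slow++,fast++
(s=2,f=5) a[fast]=0 → fast++
(s=2,f=6) a[fast]=0 → fast++
(s=2,f=7) a[fast]=4≠0 swap→a[2]=4 → slow++,fast++
(s=3,f=8) a[fast]=0 → fast++
(s=3,f=9) a[fast]=0 → fast++
(s=3,f=10) a[fast]=1≠0 swap→a[3]=1 → slow++,fast++
(s=4,f=11) a[fast]=3≠0 swap→a[4]=3 → slow++,fast++

[8, 6, 4, 1, 3, 0, 0, 0, 0, 0, 0, 0]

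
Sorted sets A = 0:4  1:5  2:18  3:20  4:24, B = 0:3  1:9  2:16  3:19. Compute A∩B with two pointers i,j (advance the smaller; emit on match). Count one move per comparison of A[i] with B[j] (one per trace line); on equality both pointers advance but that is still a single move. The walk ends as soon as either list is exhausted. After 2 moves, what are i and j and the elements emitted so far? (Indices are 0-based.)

[i=0,j=0] 4>3 → j++
[i=0,j=1] 4<9 → i++

i=1, j=1, emitted=[]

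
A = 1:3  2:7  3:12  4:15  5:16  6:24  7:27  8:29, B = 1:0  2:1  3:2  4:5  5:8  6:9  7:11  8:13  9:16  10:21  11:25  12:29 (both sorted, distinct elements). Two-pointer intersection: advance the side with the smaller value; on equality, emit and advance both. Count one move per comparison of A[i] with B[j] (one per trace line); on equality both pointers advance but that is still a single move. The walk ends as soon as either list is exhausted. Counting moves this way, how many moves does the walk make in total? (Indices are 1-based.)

[i=1,j=1] 3>0 → j++
[i=1,j=2] 3>1 → j++
[i=1,j=3] 3>2 → j++
[i=1,j=4] 3<5 → i++
[i=2,j=4] 7>5 → j++
[i=2,j=5] 7<8 → i++
[i=3,j=5] 12>8 → j++
[i=3,j=6] 12>9 → j++
[i=3,j=7] 12>11 → j++
[i=3,j=8] 12<13 → i++
[i=4,j=8] 15>13 → j++
[i=4,j=9] 15<16 → i++
[i=5,j=9] 16==16 emit → i++,j++
[i=6,j=10] 24>21 → j++
[i=6,j=11] 24<25 → i++
[i=7,j=11] 27>25 → j++
[i=7,j=12] 27<29 → i++
[i=8,j=12] 29==29 emit → i++,j++

18 moves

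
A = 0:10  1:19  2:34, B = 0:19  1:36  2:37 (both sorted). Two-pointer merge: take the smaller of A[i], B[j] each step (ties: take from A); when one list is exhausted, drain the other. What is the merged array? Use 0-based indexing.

i=0 j=0: A[i]=10<=B[j]=19 take 10, i++
i=1 j=0: A[i]=19<=B[j]=19 take 19, i++
i=2 j=0: A[i]=34>B[j]=19 take 19, j++
i=2 j=1: A[i]=34<=B[j]=36 take 34, i++
i=3 j=1: A done, take B[j]=36, j++
i=3 j=2: A done, take B[j]=37, j++

[10, 19, 19, 34, 36, 37]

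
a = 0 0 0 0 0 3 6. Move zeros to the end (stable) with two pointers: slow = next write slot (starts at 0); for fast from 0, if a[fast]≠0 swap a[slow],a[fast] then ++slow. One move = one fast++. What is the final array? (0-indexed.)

(s=0,f=0) a[fast]=0 → fast++
(s=0,f=1) a[fast]=0 → fast++
(s=0,f=2) a[fast]=0 → fast++
(s=0,f=3) a[fast]=0 → fast++
(s=0,f=4) a[fast]=0 → fast++
(s=0,f=5) a[fast]=3≠0 swap→a[0]=3 → slow++,fast++
(s=1,f=6) a[fast]=6≠0 swap→a[1]=6 → slow++,fast++

[3, 6, 0, 0, 0, 0, 0]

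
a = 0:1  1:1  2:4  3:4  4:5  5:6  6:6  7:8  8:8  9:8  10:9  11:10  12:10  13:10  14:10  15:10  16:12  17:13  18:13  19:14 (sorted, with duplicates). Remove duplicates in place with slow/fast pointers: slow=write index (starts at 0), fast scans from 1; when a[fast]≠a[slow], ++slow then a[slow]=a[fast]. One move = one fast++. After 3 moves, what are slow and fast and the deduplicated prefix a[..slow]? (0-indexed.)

slow=0 fast=1: a[fast]=1=a[slow] dup, fast++
slow=0 fast=2: a[fast]=4≠a[slow]=1 write a[1]=4, slow++,fast++
slow=1 fast=3: a[fast]=4=a[slow] dup, fast++

slow=1, fast=4, prefix=[1, 4]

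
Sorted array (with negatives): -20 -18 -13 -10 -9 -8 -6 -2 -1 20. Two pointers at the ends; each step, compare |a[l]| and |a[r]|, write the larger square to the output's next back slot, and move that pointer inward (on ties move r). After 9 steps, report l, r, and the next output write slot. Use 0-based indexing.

l=8, r=8, next write slot=0

[0,9] |-20|<=|20| out[9]=400 → r--
[0,8] |-20|>|-1| out[8]=400 → l++
[1,8] |-18|>|-1| out[7]=324 → l++
[2,8] |-13|>|-1| out[6]=169 → l++
[3,8] |-10|>|-1| out[5]=100 → l++
[4,8] |-9|>|-1| out[4]=81 → l++
[5,8] |-8|>|-1| out[3]=64 → l++
[6,8] |-6|>|-1| out[2]=36 → l++
[7,8] |-2|>|-1| out[1]=4 → l++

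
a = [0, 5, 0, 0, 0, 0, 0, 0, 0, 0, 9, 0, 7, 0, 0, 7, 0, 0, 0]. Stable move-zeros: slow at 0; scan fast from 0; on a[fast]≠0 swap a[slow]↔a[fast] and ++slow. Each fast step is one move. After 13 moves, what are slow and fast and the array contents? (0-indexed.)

slow=0 fast=0: a[fast]=0, fast++
slow=0 fast=1: a[fast]=5≠0 swap→a[0]=5, slow++,fast++
slow=1 fast=2: a[fast]=0, fast++
slow=1 fast=3: a[fast]=0, fast++
slow=1 fast=4: a[fast]=0, fast++
slow=1 fast=5: a[fast]=0, fast++
slow=1 fast=6: a[fast]=0, fast++
slow=1 fast=7: a[fast]=0, fast++
slow=1 fast=8: a[fast]=0, fast++
slow=1 fast=9: a[fast]=0, fast++
slow=1 fast=10: a[fast]=9≠0 swap→a[1]=9, slow++,fast++
slow=2 fast=11: a[fast]=0, fast++
slow=2 fast=12: a[fast]=7≠0 swap→a[2]=7, slow++,fast++

slow=3, fast=13, a=[5, 9, 7, 0, 0, 0, 0, 0, 0, 0, 0, 0, 0, 0, 0, 7, 0, 0, 0]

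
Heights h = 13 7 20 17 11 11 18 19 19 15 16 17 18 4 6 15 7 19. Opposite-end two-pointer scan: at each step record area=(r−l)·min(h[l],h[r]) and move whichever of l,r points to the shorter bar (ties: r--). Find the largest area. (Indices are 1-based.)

[1,18] min(13,19)*17=221 best=221 * → l++
[2,18] min(7,19)*16=112 best=221 → l++
[3,18] min(20,19)*15=285 best=285 * → r--
[3,17] min(20,7)*14=98 best=285 → r--
[3,16] min(20,15)*13=195 best=285 → r--
[3,15] min(20,6)*12=72 best=285 → r--
[3,14] min(20,4)*11=44 best=285 → r--
[3,13] min(20,18)*10=180 best=285 → r--
[3,12] min(20,17)*9=153 best=285 → r--
[3,11] min(20,16)*8=128 best=285 → r--
[3,10] min(20,15)*7=105 best=285 → r--
[3,9] min(20,19)*6=114 best=285 → r--
[3,8] min(20,19)*5=95 best=285 → r--
[3,7] min(20,18)*4=72 best=285 → r--
[3,6] min(20,11)*3=33 best=285 → r--
[3,5] min(20,11)*2=22 best=285 → r--
[3,4] min(20,17)*1=17 best=285 → r--

max area = 285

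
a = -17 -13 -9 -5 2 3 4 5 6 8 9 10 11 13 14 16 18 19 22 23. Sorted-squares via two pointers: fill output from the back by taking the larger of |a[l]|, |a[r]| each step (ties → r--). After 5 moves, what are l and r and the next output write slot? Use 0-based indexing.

l=1, r=15, next write slot=14

[0,19] |-17|<=|23| out[19]=529 → r--
[0,18] |-17|<=|22| out[18]=484 → r--
[0,17] |-17|<=|19| out[17]=361 → r--
[0,16] |-17|<=|18| out[16]=324 → r--
[0,15] |-17|>|16| out[15]=289 → l++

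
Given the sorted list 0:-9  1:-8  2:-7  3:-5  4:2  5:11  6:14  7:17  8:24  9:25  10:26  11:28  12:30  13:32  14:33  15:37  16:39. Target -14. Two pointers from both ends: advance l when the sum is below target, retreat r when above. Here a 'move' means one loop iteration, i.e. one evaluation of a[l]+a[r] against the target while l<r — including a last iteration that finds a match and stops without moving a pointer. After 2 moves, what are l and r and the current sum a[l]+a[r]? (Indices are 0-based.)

l=0, r=14, sum=24

[0,16] -9+39=30 >-14 → r--
[0,15] -9+37=28 >-14 → r--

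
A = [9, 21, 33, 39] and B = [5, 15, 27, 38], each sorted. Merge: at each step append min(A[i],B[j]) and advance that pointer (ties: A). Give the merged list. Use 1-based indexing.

[5, 9, 15, 21, 27, 33, 38, 39]

i=1 j=1: A[i]=9>B[j]=5 take 5, j++
i=1 j=2: A[i]=9<=B[j]=15 take 9, i++
i=2 j=2: A[i]=21>B[j]=15 take 15, j++
i=2 j=3: A[i]=21<=B[j]=27 take 21, i++
i=3 j=3: A[i]=33>B[j]=27 take 27, j++
i=3 j=4: A[i]=33<=B[j]=38 take 33, i++
i=4 j=4: A[i]=39>B[j]=38 take 38, j++
i=4 j=5: B done, take A[i]=39, i++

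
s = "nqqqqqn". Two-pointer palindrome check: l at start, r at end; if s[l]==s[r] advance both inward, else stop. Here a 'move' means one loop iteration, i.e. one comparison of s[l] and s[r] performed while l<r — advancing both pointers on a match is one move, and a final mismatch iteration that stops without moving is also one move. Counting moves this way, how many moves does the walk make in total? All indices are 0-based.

[0,6] 'n'=='n' → l++,r--
[1,5] 'q'=='q' → l++,r--
[2,4] 'q'=='q' → l++,r--

3 moves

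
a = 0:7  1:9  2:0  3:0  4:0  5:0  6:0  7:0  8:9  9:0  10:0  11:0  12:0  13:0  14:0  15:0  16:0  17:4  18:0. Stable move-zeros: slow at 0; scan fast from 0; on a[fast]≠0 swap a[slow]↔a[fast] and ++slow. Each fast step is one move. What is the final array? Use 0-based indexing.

(s=0,f=0) a[fast]=7≠0 swap→a[0]=7 → slow++,fast++
(s=1,f=1) a[fast]=9≠0 swap→a[1]=9 → slow++,fast++
(s=2,f=2) a[fast]=0 → fast++
(s=2,f=3) a[fast]=0 → fast++
(s=2,f=4) a[fast]=0 → fast++
(s=2,f=5) a[fast]=0 → fast++
(s=2,f=6) a[fast]=0 → fast++
(s=2,f=7) a[fast]=0 → fast++
(s=2,f=8) a[fast]=9≠0 swap→a[2]=9 → slow++,fast++
(s=3,f=9) a[fast]=0 → fast++
(s=3,f=10) a[fast]=0 → fast++
(s=3,f=11) a[fast]=0 → fast++
(s=3,f=12) a[fast]=0 → fast++
(s=3,f=13) a[fast]=0 → fast++
(s=3,f=14) a[fast]=0 → fast++
(s=3,f=15) a[fast]=0 → fast++
(s=3,f=16) a[fast]=0 → fast++
(s=3,f=17) a[fast]=4≠0 swap→a[3]=4 → slow++,fast++
(s=4,f=18) a[fast]=0 → fast++

[7, 9, 9, 4, 0, 0, 0, 0, 0, 0, 0, 0, 0, 0, 0, 0, 0, 0, 0]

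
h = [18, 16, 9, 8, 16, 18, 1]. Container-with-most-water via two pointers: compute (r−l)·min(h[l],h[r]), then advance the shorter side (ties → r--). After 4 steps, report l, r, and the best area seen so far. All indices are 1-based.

l=1, r=3, best area=90

l=1 r=7: min(18,1)*6=6 best=6 *, r--
l=1 r=6: min(18,18)*5=90 best=90 *, r--
l=1 r=5: min(18,16)*4=64 best=90, r--
l=1 r=4: min(18,8)*3=24 best=90, r--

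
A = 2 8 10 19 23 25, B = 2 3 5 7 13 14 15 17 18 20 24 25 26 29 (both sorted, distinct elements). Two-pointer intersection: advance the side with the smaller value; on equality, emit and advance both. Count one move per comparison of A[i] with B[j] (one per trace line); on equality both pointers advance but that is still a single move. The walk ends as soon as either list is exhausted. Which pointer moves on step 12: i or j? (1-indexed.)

i

i=1 j=1: 2==2 emit, i++,j++
i=2 j=2: 8>3, j++
i=2 j=3: 8>5, j++
i=2 j=4: 8>7, j++
i=2 j=5: 8<13, i++
i=3 j=5: 10<13, i++
i=4 j=5: 19>13, j++
i=4 j=6: 19>14, j++
i=4 j=7: 19>15, j++
i=4 j=8: 19>17, j++
i=4 j=9: 19>18, j++
i=4 j=10: 19<20, i++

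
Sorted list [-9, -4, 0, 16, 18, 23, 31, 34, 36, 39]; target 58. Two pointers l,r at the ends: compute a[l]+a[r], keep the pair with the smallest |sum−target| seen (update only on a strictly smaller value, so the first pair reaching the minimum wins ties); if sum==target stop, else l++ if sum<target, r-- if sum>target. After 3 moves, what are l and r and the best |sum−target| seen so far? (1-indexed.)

l=4, r=10, best |Δ|=19

[1,10] -9+39=30 d=28 * → l++
[2,10] -4+39=35 d=23 * → l++
[3,10] 0+39=39 d=19 * → l++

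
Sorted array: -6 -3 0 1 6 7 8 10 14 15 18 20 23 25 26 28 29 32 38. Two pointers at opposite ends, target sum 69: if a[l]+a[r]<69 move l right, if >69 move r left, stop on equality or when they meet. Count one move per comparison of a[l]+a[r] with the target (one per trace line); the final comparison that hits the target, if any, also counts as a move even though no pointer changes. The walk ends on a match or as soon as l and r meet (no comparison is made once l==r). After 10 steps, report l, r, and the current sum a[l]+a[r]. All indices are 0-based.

[0,18] -6+38=32 <69 → l++
[1,18] -3+38=35 <69 → l++
[2,18] 0+38=38 <69 → l++
[3,18] 1+38=39 <69 → l++
[4,18] 6+38=44 <69 → l++
[5,18] 7+38=45 <69 → l++
[6,18] 8+38=46 <69 → l++
[7,18] 10+38=48 <69 → l++
[8,18] 14+38=52 <69 → l++
[9,18] 15+38=53 <69 → l++

l=10, r=18, sum=56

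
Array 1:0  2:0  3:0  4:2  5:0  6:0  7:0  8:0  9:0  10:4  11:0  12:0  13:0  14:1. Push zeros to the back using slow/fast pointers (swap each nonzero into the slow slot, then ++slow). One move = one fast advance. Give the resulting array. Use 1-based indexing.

[2, 4, 1, 0, 0, 0, 0, 0, 0, 0, 0, 0, 0, 0]

(s=1,f=1) a[fast]=0 → fast++
(s=1,f=2) a[fast]=0 → fast++
(s=1,f=3) a[fast]=0 → fast++
(s=1,f=4) a[fast]=2≠0 swap→a[1]=2 → slow++,fast++
(s=2,f=5) a[fast]=0 → fast++
(s=2,f=6) a[fast]=0 → fast++
(s=2,f=7) a[fast]=0 → fast++
(s=2,f=8) a[fast]=0 → fast++
(s=2,f=9) a[fast]=0 → fast++
(s=2,f=10) a[fast]=4≠0 swap→a[2]=4 → slow++,fast++
(s=3,f=11) a[fast]=0 → fast++
(s=3,f=12) a[fast]=0 → fast++
(s=3,f=13) a[fast]=0 → fast++
(s=3,f=14) a[fast]=1≠0 swap→a[3]=1 → slow++,fast++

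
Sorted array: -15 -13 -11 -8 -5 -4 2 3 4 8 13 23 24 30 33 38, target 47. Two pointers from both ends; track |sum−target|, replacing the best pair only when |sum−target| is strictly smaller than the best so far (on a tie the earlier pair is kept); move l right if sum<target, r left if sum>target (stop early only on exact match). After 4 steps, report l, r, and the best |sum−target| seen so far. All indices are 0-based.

l=4, r=15, best |Δ|=17

[0,15] -15+38=23 d=24 * → l++
[1,15] -13+38=25 d=22 * → l++
[2,15] -11+38=27 d=20 * → l++
[3,15] -8+38=30 d=17 * → l++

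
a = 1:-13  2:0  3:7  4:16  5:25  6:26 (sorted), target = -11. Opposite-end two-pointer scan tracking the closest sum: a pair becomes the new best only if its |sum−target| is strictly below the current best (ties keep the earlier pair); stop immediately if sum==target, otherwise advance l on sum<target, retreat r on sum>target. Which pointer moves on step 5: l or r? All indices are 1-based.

l

l=1 r=6: -13+26=13 d=24 *, r--
l=1 r=5: -13+25=12 d=23 *, r--
l=1 r=4: -13+16=3 d=14 *, r--
l=1 r=3: -13+7=-6 d=5 *, r--
l=1 r=2: -13+0=-13 d=2 *, l++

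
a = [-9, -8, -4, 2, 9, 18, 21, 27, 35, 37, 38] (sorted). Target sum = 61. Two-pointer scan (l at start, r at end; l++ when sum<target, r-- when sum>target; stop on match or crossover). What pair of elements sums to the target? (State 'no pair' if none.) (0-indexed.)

l=0 r=10: -9+38=29 <61, l++
l=1 r=10: -8+38=30 <61, l++
l=2 r=10: -4+38=34 <61, l++
l=3 r=10: 2+38=40 <61, l++
l=4 r=10: 9+38=47 <61, l++
l=5 r=10: 18+38=56 <61, l++
l=6 r=10: 21+38=59 <61, l++
l=7 r=10: 27+38=65 >61, r--
l=7 r=9: 27+37=64 >61, r--
l=7 r=8: 27+35=62 >61, r--

no pair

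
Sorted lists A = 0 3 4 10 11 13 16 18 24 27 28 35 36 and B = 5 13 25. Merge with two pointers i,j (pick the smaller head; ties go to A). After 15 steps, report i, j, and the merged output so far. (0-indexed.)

i=12, j=3, merged so far=[0, 3, 4, 5, 10, 11, 13, 13, 16, 18, 24, 25, 27, 28, 35]

i=0 j=0: A[i]=0<=B[j]=5 take 0, i++
i=1 j=0: A[i]=3<=B[j]=5 take 3, i++
i=2 j=0: A[i]=4<=B[j]=5 take 4, i++
i=3 j=0: A[i]=10>B[j]=5 take 5, j++
i=3 j=1: A[i]=10<=B[j]=13 take 10, i++
i=4 j=1: A[i]=11<=B[j]=13 take 11, i++
i=5 j=1: A[i]=13<=B[j]=13 take 13, i++
i=6 j=1: A[i]=16>B[j]=13 take 13, j++
i=6 j=2: A[i]=16<=B[j]=25 take 16, i++
i=7 j=2: A[i]=18<=B[j]=25 take 18, i++
i=8 j=2: A[i]=24<=B[j]=25 take 24, i++
i=9 j=2: A[i]=27>B[j]=25 take 25, j++
i=9 j=3: B done, take A[i]=27, i++
i=10 j=3: B done, take A[i]=28, i++
i=11 j=3: B done, take A[i]=35, i++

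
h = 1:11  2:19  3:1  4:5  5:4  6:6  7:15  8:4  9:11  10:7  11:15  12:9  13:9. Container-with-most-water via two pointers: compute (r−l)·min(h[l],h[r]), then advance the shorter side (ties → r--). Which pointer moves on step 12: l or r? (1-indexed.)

r

[1,13] min(11,9)*12=108 best=108 * → r--
[1,12] min(11,9)*11=99 best=108 → r--
[1,11] min(11,15)*10=110 best=110 * → l++
[2,11] min(19,15)*9=135 best=135 * → r--
[2,10] min(19,7)*8=56 best=135 → r--
[2,9] min(19,11)*7=77 best=135 → r--
[2,8] min(19,4)*6=24 best=135 → r--
[2,7] min(19,15)*5=75 best=135 → r--
[2,6] min(19,6)*4=24 best=135 → r--
[2,5] min(19,4)*3=12 best=135 → r--
[2,4] min(19,5)*2=10 best=135 → r--
[2,3] min(19,1)*1=1 best=135 → r--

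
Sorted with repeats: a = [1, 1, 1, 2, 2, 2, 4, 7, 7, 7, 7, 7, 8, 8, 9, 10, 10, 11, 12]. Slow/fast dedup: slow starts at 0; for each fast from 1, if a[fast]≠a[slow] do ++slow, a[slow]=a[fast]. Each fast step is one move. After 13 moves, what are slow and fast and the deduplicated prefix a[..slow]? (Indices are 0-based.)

(s=0,f=1) a[fast]=1=a[slow] dup → fast++
(s=0,f=2) a[fast]=1=a[slow] dup → fast++
(s=0,f=3) a[fast]=2≠a[slow]=1 write a[1]=2 → slow++,fast++
(s=1,f=4) a[fast]=2=a[slow] dup → fast++
(s=1,f=5) a[fast]=2=a[slow] dup → fast++
(s=1,f=6) a[fast]=4≠a[slow]=2 write a[2]=4 → slow++,fast++
(s=2,f=7) a[fast]=7≠a[slow]=4 write a[3]=7 → slow++,fast++
(s=3,f=8) a[fast]=7=a[slow] dup → fast++
(s=3,f=9) a[fast]=7=a[slow] dup → fast++
(s=3,f=10) a[fast]=7=a[slow] dup → fast++
(s=3,f=11) a[fast]=7=a[slow] dup → fast++
(s=3,f=12) a[fast]=8≠a[slow]=7 write a[4]=8 → slow++,fast++
(s=4,f=13) a[fast]=8=a[slow] dup → fast++

slow=4, fast=14, prefix=[1, 2, 4, 7, 8]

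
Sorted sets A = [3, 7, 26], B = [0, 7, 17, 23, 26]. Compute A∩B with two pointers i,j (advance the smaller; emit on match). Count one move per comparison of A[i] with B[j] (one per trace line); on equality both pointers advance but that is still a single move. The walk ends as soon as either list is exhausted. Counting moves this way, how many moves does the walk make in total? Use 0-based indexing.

6 moves

[i=0,j=0] 3>0 → j++
[i=0,j=1] 3<7 → i++
[i=1,j=1] 7==7 emit → i++,j++
[i=2,j=2] 26>17 → j++
[i=2,j=3] 26>23 → j++
[i=2,j=4] 26==26 emit → i++,j++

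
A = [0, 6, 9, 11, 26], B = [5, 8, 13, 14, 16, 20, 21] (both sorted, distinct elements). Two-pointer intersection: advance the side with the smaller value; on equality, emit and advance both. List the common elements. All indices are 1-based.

intersection = []

i=1 j=1: 0<5, i++
i=2 j=1: 6>5, j++
i=2 j=2: 6<8, i++
i=3 j=2: 9>8, j++
i=3 j=3: 9<13, i++
i=4 j=3: 11<13, i++
i=5 j=3: 26>13, j++
i=5 j=4: 26>14, j++
i=5 j=5: 26>16, j++
i=5 j=6: 26>20, j++
i=5 j=7: 26>21, j++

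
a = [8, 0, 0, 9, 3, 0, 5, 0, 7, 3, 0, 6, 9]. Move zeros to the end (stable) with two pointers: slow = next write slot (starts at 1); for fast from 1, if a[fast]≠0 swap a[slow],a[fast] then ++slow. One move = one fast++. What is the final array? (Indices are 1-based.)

(s=1,f=1) a[fast]=8≠0 swap→a[1]=8 → slow++,fast++
(s=2,f=2) a[fast]=0 → fast++
(s=2,f=3) a[fast]=0 → fast++
(s=2,f=4) a[fast]=9≠0 swap→a[2]=9 → slow++,fast++
(s=3,f=5) a[fast]=3≠0 swap→a[3]=3 → slow++,fast++
(s=4,f=6) a[fast]=0 → fast++
(s=4,f=7) a[fast]=5≠0 swap→a[4]=5 → slow++,fast++
(s=5,f=8) a[fast]=0 → fast++
(s=5,f=9) a[fast]=7≠0 swap→a[5]=7 → slow++,fast++
(s=6,f=10) a[fast]=3≠0 swap→a[6]=3 → slow++,fast++
(s=7,f=11) a[fast]=0 → fast++
(s=7,f=12) a[fast]=6≠0 swap→a[7]=6 → slow++,fast++
(s=8,f=13) a[fast]=9≠0 swap→a[8]=9 → slow++,fast++

[8, 9, 3, 5, 7, 3, 6, 9, 0, 0, 0, 0, 0]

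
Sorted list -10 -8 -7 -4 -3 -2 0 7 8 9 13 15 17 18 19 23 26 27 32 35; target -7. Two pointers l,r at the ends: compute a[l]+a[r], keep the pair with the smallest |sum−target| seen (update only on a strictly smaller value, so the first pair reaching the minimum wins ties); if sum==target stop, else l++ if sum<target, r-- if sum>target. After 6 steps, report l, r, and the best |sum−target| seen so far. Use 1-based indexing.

l=1 r=20: -10+35=25 d=32 *, r--
l=1 r=19: -10+32=22 d=29 *, r--
l=1 r=18: -10+27=17 d=24 *, r--
l=1 r=17: -10+26=16 d=23 *, r--
l=1 r=16: -10+23=13 d=20 *, r--
l=1 r=15: -10+19=9 d=16 *, r--

l=1, r=14, best |Δ|=16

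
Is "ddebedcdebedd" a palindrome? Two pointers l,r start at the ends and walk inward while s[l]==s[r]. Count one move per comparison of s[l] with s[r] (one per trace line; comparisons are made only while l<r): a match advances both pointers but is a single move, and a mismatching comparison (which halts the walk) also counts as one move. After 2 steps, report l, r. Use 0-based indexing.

l=2, r=10

[0,12] 'd'=='d' → l++,r--
[1,11] 'd'=='d' → l++,r--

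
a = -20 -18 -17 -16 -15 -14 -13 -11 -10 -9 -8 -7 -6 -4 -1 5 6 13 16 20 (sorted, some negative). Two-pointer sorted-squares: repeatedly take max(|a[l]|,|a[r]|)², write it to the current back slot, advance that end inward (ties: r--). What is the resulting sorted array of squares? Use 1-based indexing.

[1, 16, 25, 36, 36, 49, 64, 81, 100, 121, 169, 169, 196, 225, 256, 256, 289, 324, 400, 400]

l=1 r=20: |-20|<=|20| out[20]=400, r--
l=1 r=19: |-20|>|16| out[19]=400, l++
l=2 r=19: |-18|>|16| out[18]=324, l++
l=3 r=19: |-17|>|16| out[17]=289, l++
l=4 r=19: |-16|<=|16| out[16]=256, r--
l=4 r=18: |-16|>|13| out[15]=256, l++
l=5 r=18: |-15|>|13| out[14]=225, l++
l=6 r=18: |-14|>|13| out[13]=196, l++
l=7 r=18: |-13|<=|13| out[12]=169, r--
l=7 r=17: |-13|>|6| out[11]=169, l++
l=8 r=17: |-11|>|6| out[10]=121, l++
l=9 r=17: |-10|>|6| out[9]=100, l++
l=10 r=17: |-9|>|6| out[8]=81, l++
l=11 r=17: |-8|>|6| out[7]=64, l++
l=12 r=17: |-7|>|6| out[6]=49, l++
l=13 r=17: |-6|<=|6| out[5]=36, r--
l=13 r=16: |-6|>|5| out[4]=36, l++
l=14 r=16: |-4|<=|5| out[3]=25, r--
l=14 r=15: |-4|>|-1| out[2]=16, l++
l=15 r=15: |-1|<=|-1| out[1]=1, r--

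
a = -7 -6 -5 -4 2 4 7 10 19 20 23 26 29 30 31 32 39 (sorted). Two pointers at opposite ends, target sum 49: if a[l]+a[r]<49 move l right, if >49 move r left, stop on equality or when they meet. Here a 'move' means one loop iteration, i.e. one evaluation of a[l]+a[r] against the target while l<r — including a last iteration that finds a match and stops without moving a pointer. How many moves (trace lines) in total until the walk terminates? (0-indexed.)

8 moves

[0,16] -7+39=32 <49 → l++
[1,16] -6+39=33 <49 → l++
[2,16] -5+39=34 <49 → l++
[3,16] -4+39=35 <49 → l++
[4,16] 2+39=41 <49 → l++
[5,16] 4+39=43 <49 → l++
[6,16] 7+39=46 <49 → l++
[7,16] 10+39=49 → found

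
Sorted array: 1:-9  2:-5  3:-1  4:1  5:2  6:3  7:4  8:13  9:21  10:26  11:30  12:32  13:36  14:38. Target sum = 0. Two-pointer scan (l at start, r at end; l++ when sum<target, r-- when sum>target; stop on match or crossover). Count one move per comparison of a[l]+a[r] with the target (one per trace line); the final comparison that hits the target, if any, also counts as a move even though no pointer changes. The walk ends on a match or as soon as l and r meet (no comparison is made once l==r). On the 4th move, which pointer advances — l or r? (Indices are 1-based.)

[1,14] -9+38=29 >0 → r--
[1,13] -9+36=27 >0 → r--
[1,12] -9+32=23 >0 → r--
[1,11] -9+30=21 >0 → r--

r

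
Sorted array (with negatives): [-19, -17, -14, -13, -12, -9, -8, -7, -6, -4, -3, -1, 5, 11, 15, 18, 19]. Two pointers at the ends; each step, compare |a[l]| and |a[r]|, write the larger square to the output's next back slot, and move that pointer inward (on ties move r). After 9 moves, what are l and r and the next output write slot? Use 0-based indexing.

[0,16] |-19|<=|19| out[16]=361 → r--
[0,15] |-19|>|18| out[15]=361 → l++
[1,15] |-17|<=|18| out[14]=324 → r--
[1,14] |-17|>|15| out[13]=289 → l++
[2,14] |-14|<=|15| out[12]=225 → r--
[2,13] |-14|>|11| out[11]=196 → l++
[3,13] |-13|>|11| out[10]=169 → l++
[4,13] |-12|>|11| out[9]=144 → l++
[5,13] |-9|<=|11| out[8]=121 → r--

l=5, r=12, next write slot=7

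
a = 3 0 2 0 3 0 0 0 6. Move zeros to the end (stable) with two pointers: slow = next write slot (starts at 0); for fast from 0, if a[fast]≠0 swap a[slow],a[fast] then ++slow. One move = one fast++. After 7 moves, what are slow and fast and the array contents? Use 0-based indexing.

slow=3, fast=7, a=[3, 2, 3, 0, 0, 0, 0, 0, 6]

slow=0 fast=0: a[fast]=3≠0 swap→a[0]=3, slow++,fast++
slow=1 fast=1: a[fast]=0, fast++
slow=1 fast=2: a[fast]=2≠0 swap→a[1]=2, slow++,fast++
slow=2 fast=3: a[fast]=0, fast++
slow=2 fast=4: a[fast]=3≠0 swap→a[2]=3, slow++,fast++
slow=3 fast=5: a[fast]=0, fast++
slow=3 fast=6: a[fast]=0, fast++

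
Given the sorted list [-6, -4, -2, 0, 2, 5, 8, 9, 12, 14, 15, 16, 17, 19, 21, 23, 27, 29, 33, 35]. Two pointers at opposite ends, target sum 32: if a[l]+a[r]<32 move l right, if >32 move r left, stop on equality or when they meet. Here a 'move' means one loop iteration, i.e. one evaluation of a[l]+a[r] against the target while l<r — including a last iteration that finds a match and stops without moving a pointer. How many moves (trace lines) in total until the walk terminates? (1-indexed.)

9 moves

[1,20] -6+35=29 <32 → l++
[2,20] -4+35=31 <32 → l++
[3,20] -2+35=33 >32 → r--
[3,19] -2+33=31 <32 → l++
[4,19] 0+33=33 >32 → r--
[4,18] 0+29=29 <32 → l++
[5,18] 2+29=31 <32 → l++
[6,18] 5+29=34 >32 → r--
[6,17] 5+27=32 → found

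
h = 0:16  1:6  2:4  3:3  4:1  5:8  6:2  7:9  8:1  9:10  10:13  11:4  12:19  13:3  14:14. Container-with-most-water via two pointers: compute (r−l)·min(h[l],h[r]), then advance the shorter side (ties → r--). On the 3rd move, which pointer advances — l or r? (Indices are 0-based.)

l=0 r=14: min(16,14)*14=196 best=196 *, r--
l=0 r=13: min(16,3)*13=39 best=196, r--
l=0 r=12: min(16,19)*12=192 best=196, l++

l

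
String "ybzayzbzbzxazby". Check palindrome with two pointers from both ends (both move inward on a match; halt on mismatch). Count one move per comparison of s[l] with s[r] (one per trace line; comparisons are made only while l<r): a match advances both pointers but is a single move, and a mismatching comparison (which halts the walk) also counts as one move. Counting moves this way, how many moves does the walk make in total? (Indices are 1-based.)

[1,15] 'y'=='y' → l++,r--
[2,14] 'b'=='b' → l++,r--
[3,13] 'z'=='z' → l++,r--
[4,12] 'a'=='a' → l++,r--
[5,11] 'y'!='x' → stop

5 moves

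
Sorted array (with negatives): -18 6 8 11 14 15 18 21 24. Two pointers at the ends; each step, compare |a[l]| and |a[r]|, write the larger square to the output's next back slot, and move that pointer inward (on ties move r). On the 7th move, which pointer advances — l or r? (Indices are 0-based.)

r

[0,8] |-18|<=|24| out[8]=576 → r--
[0,7] |-18|<=|21| out[7]=441 → r--
[0,6] |-18|<=|18| out[6]=324 → r--
[0,5] |-18|>|15| out[5]=324 → l++
[1,5] |6|<=|15| out[4]=225 → r--
[1,4] |6|<=|14| out[3]=196 → r--
[1,3] |6|<=|11| out[2]=121 → r--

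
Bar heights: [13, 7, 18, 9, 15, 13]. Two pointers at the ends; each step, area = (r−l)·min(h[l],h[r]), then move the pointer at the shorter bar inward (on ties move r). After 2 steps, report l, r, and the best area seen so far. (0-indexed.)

l=0 r=5: min(13,13)*5=65 best=65 *, r--
l=0 r=4: min(13,15)*4=52 best=65, l++

l=1, r=4, best area=65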